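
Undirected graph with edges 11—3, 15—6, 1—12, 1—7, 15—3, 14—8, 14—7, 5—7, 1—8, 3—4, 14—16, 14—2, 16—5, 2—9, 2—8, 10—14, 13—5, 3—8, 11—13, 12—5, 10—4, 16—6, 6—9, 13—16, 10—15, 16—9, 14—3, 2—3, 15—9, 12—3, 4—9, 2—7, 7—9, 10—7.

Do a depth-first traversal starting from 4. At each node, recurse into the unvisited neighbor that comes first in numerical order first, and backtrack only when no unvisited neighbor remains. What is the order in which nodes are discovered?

4 -> 3 -> 2 -> 7 -> 1 -> 8 -> 14 -> 10 -> 15 -> 6 -> 9 -> 16 -> 5 -> 12 -> 13 -> 11

Visit 4
4 → 3
3 → 2
2 → 7
7 → 1
1 → 8
8 → 14
14 → 10
10 → 15
15 → 6
6 → 9
9 → 16
16 → 5
5 → 12
5 → 13
13 → 11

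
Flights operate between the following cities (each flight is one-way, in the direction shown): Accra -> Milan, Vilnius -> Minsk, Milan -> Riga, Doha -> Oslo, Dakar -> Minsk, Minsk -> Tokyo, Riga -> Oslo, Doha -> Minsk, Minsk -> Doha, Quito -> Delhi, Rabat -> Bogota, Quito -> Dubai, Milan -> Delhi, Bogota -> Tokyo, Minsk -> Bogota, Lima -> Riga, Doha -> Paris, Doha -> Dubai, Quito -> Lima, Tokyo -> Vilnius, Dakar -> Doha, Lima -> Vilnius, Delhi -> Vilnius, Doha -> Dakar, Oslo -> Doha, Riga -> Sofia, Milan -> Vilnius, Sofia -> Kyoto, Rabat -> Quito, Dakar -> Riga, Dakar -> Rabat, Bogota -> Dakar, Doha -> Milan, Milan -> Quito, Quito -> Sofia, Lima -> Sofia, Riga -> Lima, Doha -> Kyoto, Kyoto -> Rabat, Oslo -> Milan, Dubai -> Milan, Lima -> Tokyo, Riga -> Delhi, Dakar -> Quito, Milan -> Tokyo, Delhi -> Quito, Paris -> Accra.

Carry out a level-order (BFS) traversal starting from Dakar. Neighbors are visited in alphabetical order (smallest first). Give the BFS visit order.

Visit Dakar; enqueue Doha, Minsk, Quito, Rabat, Riga → queue [Doha, Minsk, Quito, Rabat, Riga]
Visit Doha; enqueue Dubai, Kyoto, Milan, Oslo, Paris → queue [Minsk, Quito, Rabat, Riga, Dubai, Kyoto, Milan, Oslo, Paris]
Visit Minsk; enqueue Bogota, Tokyo → queue [Quito, Rabat, Riga, Dubai, Kyoto, Milan, Oslo, Paris, Bogota, Tokyo]
Visit Quito; enqueue Delhi, Lima, Sofia → queue [Rabat, Riga, Dubai, Kyoto, Milan, Oslo, Paris, Bogota, Tokyo, Delhi, Lima, Sofia]
Visit Rabat → queue [Riga, Dubai, Kyoto, Milan, Oslo, Paris, Bogota, Tokyo, Delhi, Lima, Sofia]
Visit Riga → queue [Dubai, Kyoto, Milan, Oslo, Paris, Bogota, Tokyo, Delhi, Lima, Sofia]
Visit Dubai → queue [Kyoto, Milan, Oslo, Paris, Bogota, Tokyo, Delhi, Lima, Sofia]
Visit Kyoto → queue [Milan, Oslo, Paris, Bogota, Tokyo, Delhi, Lima, Sofia]
Visit Milan; enqueue Vilnius → queue [Oslo, Paris, Bogota, Tokyo, Delhi, Lima, Sofia, Vilnius]
Visit Oslo → queue [Paris, Bogota, Tokyo, Delhi, Lima, Sofia, Vilnius]
Visit Paris; enqueue Accra → queue [Bogota, Tokyo, Delhi, Lima, Sofia, Vilnius, Accra]
Visit Bogota → queue [Tokyo, Delhi, Lima, Sofia, Vilnius, Accra]
Visit Tokyo → queue [Delhi, Lima, Sofia, Vilnius, Accra]
Visit Delhi → queue [Lima, Sofia, Vilnius, Accra]
Visit Lima → queue [Sofia, Vilnius, Accra]
Visit Sofia → queue [Vilnius, Accra]
Visit Vilnius → queue [Accra]
Visit Accra → queue []

Dakar Doha Minsk Quito Rabat Riga Dubai Kyoto Milan Oslo Paris Bogota Tokyo Delhi Lima Sofia Vilnius Accra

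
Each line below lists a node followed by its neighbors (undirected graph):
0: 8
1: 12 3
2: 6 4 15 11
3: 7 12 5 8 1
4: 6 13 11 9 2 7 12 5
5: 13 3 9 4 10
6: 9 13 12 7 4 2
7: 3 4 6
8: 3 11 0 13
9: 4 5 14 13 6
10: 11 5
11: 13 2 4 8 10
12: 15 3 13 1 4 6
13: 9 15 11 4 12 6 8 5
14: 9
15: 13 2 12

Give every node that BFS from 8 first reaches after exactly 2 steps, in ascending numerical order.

Level 0: 8
Level 1: 0, 3, 11, 13
Level 2: 1, 2, 4, 5, 6, 7, 9, 10, 12, 15
Level 3: 14

1, 2, 4, 5, 6, 7, 9, 10, 12, 15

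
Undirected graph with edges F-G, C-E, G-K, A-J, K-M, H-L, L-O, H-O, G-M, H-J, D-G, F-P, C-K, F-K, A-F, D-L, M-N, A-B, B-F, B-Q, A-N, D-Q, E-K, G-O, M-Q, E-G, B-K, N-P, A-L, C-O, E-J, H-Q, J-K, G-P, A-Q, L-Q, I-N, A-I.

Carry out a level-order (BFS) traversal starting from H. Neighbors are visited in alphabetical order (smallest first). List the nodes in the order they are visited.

H, J, L, O, Q, A, E, K, D, C, G, B, M, F, I, N, P

Visit H; enqueue J, L, O, Q → queue [J, L, O, Q]
Visit J; enqueue A, E, K → queue [L, O, Q, A, E, K]
Visit L; enqueue D → queue [O, Q, A, E, K, D]
Visit O; enqueue C, G → queue [Q, A, E, K, D, C, G]
Visit Q; enqueue B, M → queue [A, E, K, D, C, G, B, M]
Visit A; enqueue F, I, N → queue [E, K, D, C, G, B, M, F, I, N]
Visit E → queue [K, D, C, G, B, M, F, I, N]
Visit K → queue [D, C, G, B, M, F, I, N]
Visit D → queue [C, G, B, M, F, I, N]
Visit C → queue [G, B, M, F, I, N]
Visit G; enqueue P → queue [B, M, F, I, N, P]
Visit B → queue [M, F, I, N, P]
Visit M → queue [F, I, N, P]
Visit F → queue [I, N, P]
Visit I → queue [N, P]
Visit N → queue [P]
Visit P → queue []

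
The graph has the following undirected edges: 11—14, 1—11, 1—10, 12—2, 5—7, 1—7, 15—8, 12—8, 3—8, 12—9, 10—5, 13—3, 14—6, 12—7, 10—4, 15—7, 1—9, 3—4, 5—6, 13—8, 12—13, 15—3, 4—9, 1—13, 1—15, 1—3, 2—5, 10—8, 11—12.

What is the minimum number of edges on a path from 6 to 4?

Level 0: 6
Level 1: 5, 14
Level 2: 2, 7, 10, 11
Level 3: 1, 4, 8, 12, 15
Level 4: 3, 9, 13
4 first appears at level 3.

3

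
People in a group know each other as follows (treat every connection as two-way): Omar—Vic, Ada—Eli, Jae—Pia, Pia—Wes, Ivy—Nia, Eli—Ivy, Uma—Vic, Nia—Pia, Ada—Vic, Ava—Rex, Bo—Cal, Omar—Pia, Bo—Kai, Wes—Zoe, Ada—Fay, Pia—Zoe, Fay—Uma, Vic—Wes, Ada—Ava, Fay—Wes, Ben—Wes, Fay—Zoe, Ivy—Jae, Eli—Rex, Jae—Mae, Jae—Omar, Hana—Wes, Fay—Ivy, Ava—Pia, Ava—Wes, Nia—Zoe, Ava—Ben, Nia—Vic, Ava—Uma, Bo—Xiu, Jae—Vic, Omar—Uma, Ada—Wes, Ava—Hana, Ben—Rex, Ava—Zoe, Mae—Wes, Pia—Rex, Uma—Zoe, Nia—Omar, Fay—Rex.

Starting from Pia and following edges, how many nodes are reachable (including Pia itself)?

BFS from Pia visits: Pia, Zoe, Wes, Rex, Omar, Nia, Jae, Ava, Uma, Fay, Vic, Mae, Hana, Ben, Ada, Eli, Ivy
Reachable nodes: 17 of 21 total.

17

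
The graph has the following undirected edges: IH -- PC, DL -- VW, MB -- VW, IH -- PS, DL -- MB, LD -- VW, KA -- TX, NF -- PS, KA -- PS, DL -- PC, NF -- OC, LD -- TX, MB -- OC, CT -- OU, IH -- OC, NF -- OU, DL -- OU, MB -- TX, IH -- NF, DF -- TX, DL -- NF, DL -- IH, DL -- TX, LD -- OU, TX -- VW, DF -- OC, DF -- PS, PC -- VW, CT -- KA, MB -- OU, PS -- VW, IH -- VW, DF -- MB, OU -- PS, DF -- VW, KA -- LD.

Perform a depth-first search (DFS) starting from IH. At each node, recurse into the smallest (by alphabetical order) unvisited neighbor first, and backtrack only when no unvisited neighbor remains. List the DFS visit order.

Visit IH
IH → DL
DL → MB
MB → DF
DF → OC
OC → NF
NF → OU
OU → CT
CT → KA
KA → LD
LD → TX
TX → VW
VW → PC
VW → PS

IH, DL, MB, DF, OC, NF, OU, CT, KA, LD, TX, VW, PC, PS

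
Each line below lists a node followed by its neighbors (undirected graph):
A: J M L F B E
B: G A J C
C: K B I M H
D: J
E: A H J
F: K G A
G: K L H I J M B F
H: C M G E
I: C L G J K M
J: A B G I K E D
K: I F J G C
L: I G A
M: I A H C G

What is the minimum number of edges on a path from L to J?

2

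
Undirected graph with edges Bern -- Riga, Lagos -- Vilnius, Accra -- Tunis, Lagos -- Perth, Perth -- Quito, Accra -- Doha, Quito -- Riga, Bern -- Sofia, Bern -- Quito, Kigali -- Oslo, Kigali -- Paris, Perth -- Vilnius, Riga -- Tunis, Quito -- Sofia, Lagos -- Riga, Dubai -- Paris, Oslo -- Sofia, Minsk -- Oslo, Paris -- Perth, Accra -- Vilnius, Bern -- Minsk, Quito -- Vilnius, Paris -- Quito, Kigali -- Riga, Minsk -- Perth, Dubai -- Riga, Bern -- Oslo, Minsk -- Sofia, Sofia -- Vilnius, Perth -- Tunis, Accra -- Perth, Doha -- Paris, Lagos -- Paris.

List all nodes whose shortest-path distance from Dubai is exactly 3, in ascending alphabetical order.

Level 0: Dubai
Level 1: Paris, Riga
Level 2: Bern, Doha, Kigali, Lagos, Perth, Quito, Tunis
Level 3: Accra, Minsk, Oslo, Sofia, Vilnius

Accra, Minsk, Oslo, Sofia, Vilnius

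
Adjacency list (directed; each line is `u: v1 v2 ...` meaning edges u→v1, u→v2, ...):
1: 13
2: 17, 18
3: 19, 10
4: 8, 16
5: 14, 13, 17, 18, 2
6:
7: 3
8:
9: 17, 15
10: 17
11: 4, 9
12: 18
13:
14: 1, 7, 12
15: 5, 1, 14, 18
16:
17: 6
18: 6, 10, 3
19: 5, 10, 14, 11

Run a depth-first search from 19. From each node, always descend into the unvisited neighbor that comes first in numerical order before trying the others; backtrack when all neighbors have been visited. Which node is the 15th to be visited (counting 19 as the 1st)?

4

Visit 19
19 → 5
5 → 2
2 → 17
17 → 6
2 → 18
18 → 3
3 → 10
5 → 13
5 → 14
14 → 1
14 → 7
14 → 12
19 → 11
11 → 4
4 → 8
4 → 16
11 → 9
9 → 15

Visit order: 19, 5, 2, 17, 6, 18, 3, 10, 13, 14, 1, 7, 12, 11, 4, 8, 16, 9, 15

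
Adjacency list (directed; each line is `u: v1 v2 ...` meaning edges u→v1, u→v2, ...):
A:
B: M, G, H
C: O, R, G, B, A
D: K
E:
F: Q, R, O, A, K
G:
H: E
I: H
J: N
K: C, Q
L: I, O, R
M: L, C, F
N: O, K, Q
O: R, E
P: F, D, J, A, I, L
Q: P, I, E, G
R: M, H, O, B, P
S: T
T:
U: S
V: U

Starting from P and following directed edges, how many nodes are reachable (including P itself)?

18

BFS from P visits: P, F, D, J, A, I, L, Q, R, O, K, N, H, E, G, M, B, C
Reachable nodes: 18 of 22 total.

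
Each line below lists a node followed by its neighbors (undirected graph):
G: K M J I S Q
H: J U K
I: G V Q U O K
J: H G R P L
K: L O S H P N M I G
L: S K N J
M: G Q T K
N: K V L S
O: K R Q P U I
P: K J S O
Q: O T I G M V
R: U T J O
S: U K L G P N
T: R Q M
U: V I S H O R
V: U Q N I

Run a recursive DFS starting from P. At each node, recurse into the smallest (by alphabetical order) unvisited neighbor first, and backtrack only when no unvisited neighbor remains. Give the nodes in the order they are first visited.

Visit P
P → J
J → G
G → I
I → K
K → H
H → U
U → O
O → Q
Q → M
M → T
T → R
Q → V
V → N
N → L
L → S

P J G I K H U O Q M T R V N L S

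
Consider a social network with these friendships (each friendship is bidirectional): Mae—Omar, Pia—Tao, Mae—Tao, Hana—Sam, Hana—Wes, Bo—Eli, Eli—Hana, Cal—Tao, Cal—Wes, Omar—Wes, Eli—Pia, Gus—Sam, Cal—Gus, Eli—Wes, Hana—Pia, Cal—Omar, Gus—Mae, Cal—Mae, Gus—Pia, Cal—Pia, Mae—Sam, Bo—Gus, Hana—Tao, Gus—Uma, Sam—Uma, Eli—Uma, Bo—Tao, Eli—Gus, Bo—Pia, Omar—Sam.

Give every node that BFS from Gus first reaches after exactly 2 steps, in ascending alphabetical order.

Level 0: Gus
Level 1: Bo, Cal, Eli, Mae, Pia, Sam, Uma
Level 2: Hana, Omar, Tao, Wes

Hana, Omar, Tao, Wes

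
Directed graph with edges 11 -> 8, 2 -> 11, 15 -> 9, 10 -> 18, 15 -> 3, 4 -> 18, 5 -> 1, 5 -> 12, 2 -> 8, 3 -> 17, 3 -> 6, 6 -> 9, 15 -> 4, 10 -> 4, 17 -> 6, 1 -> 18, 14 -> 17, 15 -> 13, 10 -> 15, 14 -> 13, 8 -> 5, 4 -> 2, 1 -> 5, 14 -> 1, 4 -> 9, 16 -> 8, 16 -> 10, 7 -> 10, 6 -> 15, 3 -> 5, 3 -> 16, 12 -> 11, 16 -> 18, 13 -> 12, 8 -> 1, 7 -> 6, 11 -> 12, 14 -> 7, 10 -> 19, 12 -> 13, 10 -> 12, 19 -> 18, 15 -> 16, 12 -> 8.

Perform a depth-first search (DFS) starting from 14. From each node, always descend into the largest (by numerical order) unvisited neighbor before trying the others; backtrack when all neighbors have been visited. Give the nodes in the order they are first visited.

14 → 17 → 6 → 15 → 16 → 18 → 10 → 19 → 12 → 13 → 11 → 8 → 5 → 1 → 4 → 9 → 2 → 3 → 7

Visit 14
14 → 17
17 → 6
6 → 15
15 → 16
16 → 18
16 → 10
10 → 19
10 → 12
12 → 13
12 → 11
11 → 8
8 → 5
5 → 1
10 → 4
4 → 9
4 → 2
15 → 3
14 → 7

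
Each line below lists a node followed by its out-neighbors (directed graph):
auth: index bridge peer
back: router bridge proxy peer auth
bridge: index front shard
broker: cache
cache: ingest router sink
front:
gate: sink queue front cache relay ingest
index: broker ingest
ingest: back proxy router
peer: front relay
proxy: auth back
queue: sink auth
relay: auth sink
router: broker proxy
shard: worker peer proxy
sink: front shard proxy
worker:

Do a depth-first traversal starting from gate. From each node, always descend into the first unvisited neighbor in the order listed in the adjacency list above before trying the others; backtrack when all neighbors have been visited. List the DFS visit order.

Visit gate
gate → sink
sink → front
sink → shard
shard → worker
shard → peer
peer → relay
relay → auth
auth → index
index → broker
broker → cache
cache → ingest
ingest → back
back → router
router → proxy
back → bridge
gate → queue

gate, sink, front, shard, worker, peer, relay, auth, index, broker, cache, ingest, back, router, proxy, bridge, queue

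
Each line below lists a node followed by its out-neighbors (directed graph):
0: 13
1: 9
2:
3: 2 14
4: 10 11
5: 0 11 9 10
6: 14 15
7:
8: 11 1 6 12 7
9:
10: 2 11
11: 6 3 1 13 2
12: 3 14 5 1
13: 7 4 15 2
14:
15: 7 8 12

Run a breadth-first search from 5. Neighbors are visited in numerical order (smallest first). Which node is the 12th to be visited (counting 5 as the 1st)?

Visit 5; enqueue 0, 9, 10, 11 → queue [0, 9, 10, 11]
Visit 0; enqueue 13 → queue [9, 10, 11, 13]
Visit 9 → queue [10, 11, 13]
Visit 10; enqueue 2 → queue [11, 13, 2]
Visit 11; enqueue 1, 3, 6 → queue [13, 2, 1, 3, 6]
Visit 13; enqueue 4, 7, 15 → queue [2, 1, 3, 6, 4, 7, 15]
Visit 2 → queue [1, 3, 6, 4, 7, 15]
Visit 1 → queue [3, 6, 4, 7, 15]
Visit 3; enqueue 14 → queue [6, 4, 7, 15, 14]
Visit 6 → queue [4, 7, 15, 14]
Visit 4 → queue [7, 15, 14]
Visit 7 → queue [15, 14]
Visit 15; enqueue 8, 12 → queue [14, 8, 12]
Visit 14 → queue [8, 12]
Visit 8 → queue [12]
Visit 12 → queue []

Visit order: 5, 0, 9, 10, 11, 13, 2, 1, 3, 6, 4, 7, 15, 14, 8, 12

7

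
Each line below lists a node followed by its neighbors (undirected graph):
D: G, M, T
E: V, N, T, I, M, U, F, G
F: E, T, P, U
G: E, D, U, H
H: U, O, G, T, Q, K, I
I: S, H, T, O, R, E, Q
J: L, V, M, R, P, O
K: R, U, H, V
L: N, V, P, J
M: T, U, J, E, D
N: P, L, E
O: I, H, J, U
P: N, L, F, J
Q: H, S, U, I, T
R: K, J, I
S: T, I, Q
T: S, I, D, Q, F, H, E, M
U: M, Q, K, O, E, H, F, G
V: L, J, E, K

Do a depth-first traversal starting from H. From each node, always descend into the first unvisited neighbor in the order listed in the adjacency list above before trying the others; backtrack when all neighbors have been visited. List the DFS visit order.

H -> U -> M -> T -> S -> I -> O -> J -> L -> N -> P -> F -> E -> V -> K -> R -> G -> D -> Q

Visit H
H → U
U → M
M → T
T → S
S → I
I → O
O → J
J → L
L → N
N → P
P → F
F → E
E → V
V → K
K → R
E → G
G → D
I → Q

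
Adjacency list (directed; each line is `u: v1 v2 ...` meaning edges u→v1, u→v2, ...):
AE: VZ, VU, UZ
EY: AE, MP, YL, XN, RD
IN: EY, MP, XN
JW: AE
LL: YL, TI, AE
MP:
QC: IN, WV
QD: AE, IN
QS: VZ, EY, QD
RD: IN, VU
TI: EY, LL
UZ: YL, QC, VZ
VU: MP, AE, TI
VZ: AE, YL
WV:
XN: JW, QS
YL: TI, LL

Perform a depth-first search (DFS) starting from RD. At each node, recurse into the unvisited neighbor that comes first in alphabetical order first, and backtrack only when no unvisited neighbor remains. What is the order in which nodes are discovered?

RD → IN → EY → AE → UZ → QC → WV → VZ → YL → LL → TI → VU → MP → XN → JW → QS → QD

Visit RD
RD → IN
IN → EY
EY → AE
AE → UZ
UZ → QC
QC → WV
UZ → VZ
VZ → YL
YL → LL
LL → TI
AE → VU
VU → MP
EY → XN
XN → JW
XN → QS
QS → QD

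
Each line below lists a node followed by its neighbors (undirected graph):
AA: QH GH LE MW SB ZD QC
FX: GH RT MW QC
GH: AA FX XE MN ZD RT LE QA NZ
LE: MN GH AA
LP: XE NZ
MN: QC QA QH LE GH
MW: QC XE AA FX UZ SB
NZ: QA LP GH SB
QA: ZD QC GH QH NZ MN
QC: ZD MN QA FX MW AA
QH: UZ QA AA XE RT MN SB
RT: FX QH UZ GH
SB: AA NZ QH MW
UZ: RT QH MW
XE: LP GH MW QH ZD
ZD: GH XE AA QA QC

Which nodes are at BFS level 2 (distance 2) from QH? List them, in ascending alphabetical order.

FX, GH, LE, LP, MW, NZ, QC, ZD

Level 0: QH
Level 1: AA, MN, QA, RT, SB, UZ, XE
Level 2: FX, GH, LE, LP, MW, NZ, QC, ZD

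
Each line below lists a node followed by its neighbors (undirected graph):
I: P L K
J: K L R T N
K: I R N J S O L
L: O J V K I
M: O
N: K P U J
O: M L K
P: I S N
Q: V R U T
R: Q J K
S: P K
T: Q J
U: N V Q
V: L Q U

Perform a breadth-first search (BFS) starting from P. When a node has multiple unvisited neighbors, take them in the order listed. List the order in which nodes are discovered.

P -> I -> S -> N -> L -> K -> U -> J -> O -> V -> R -> Q -> T -> M

Visit P; enqueue I, S, N → queue [I, S, N]
Visit I; enqueue L, K → queue [S, N, L, K]
Visit S → queue [N, L, K]
Visit N; enqueue U, J → queue [L, K, U, J]
Visit L; enqueue O, V → queue [K, U, J, O, V]
Visit K; enqueue R → queue [U, J, O, V, R]
Visit U; enqueue Q → queue [J, O, V, R, Q]
Visit J; enqueue T → queue [O, V, R, Q, T]
Visit O; enqueue M → queue [V, R, Q, T, M]
Visit V → queue [R, Q, T, M]
Visit R → queue [Q, T, M]
Visit Q → queue [T, M]
Visit T → queue [M]
Visit M → queue []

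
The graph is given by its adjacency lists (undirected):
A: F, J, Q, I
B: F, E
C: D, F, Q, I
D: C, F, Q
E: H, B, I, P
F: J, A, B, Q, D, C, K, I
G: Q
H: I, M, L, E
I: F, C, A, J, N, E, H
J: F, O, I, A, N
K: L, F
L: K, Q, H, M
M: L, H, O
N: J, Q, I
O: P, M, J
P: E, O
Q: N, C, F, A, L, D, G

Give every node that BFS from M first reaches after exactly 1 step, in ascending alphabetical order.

Level 0: M
Level 1: H, L, O
Level 2: E, I, J, K, P, Q
Level 3: A, B, C, D, F, G, N

H, L, O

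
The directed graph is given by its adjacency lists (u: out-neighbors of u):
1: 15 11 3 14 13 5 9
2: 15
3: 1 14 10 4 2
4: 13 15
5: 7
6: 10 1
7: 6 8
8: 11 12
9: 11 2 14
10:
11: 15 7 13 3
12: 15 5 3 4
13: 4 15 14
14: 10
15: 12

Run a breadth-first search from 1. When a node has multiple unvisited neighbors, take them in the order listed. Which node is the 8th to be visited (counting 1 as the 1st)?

9

Visit 1; enqueue 15, 11, 3, 14, 13, 5, 9 → queue [15, 11, 3, 14, 13, 5, 9]
Visit 15; enqueue 12 → queue [11, 3, 14, 13, 5, 9, 12]
Visit 11; enqueue 7 → queue [3, 14, 13, 5, 9, 12, 7]
Visit 3; enqueue 10, 4, 2 → queue [14, 13, 5, 9, 12, 7, 10, 4, 2]
Visit 14 → queue [13, 5, 9, 12, 7, 10, 4, 2]
Visit 13 → queue [5, 9, 12, 7, 10, 4, 2]
Visit 5 → queue [9, 12, 7, 10, 4, 2]
Visit 9 → queue [12, 7, 10, 4, 2]
Visit 12 → queue [7, 10, 4, 2]
Visit 7; enqueue 6, 8 → queue [10, 4, 2, 6, 8]
Visit 10 → queue [4, 2, 6, 8]
Visit 4 → queue [2, 6, 8]
Visit 2 → queue [6, 8]
Visit 6 → queue [8]
Visit 8 → queue []

Visit order: 1, 15, 11, 3, 14, 13, 5, 9, 12, 7, 10, 4, 2, 6, 8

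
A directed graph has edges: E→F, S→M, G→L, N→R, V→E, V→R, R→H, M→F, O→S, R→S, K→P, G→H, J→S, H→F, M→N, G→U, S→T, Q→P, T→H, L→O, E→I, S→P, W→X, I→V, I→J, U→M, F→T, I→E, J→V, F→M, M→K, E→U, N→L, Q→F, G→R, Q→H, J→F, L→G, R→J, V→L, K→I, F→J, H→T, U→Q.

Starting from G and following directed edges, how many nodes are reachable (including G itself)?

BFS from G visits: G, H, L, R, U, F, T, O, J, S, M, Q, V, P, K, N, E, I
Reachable nodes: 18 of 20 total.

18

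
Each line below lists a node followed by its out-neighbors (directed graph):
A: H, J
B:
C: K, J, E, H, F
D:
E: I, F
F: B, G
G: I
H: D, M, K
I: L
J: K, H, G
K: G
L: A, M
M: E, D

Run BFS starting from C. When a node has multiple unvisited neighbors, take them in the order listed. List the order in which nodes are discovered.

C -> K -> J -> E -> H -> F -> G -> I -> D -> M -> B -> L -> A

Visit C; enqueue K, J, E, H, F → queue [K, J, E, H, F]
Visit K; enqueue G → queue [J, E, H, F, G]
Visit J → queue [E, H, F, G]
Visit E; enqueue I → queue [H, F, G, I]
Visit H; enqueue D, M → queue [F, G, I, D, M]
Visit F; enqueue B → queue [G, I, D, M, B]
Visit G → queue [I, D, M, B]
Visit I; enqueue L → queue [D, M, B, L]
Visit D → queue [M, B, L]
Visit M → queue [B, L]
Visit B → queue [L]
Visit L; enqueue A → queue [A]
Visit A → queue []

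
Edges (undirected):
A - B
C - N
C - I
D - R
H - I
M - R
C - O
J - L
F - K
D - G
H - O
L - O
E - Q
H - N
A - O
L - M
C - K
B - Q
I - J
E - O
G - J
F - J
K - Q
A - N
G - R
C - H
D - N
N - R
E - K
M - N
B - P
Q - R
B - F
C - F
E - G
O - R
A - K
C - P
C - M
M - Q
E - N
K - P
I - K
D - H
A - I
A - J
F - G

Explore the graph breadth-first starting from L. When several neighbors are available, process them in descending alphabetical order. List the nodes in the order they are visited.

L → O → M → J → R → H → E → C → A → Q → N → I → G → F → D → K → P → B

Visit L; enqueue O, M, J → queue [O, M, J]
Visit O; enqueue R, H, E, C, A → queue [M, J, R, H, E, C, A]
Visit M; enqueue Q, N → queue [J, R, H, E, C, A, Q, N]
Visit J; enqueue I, G, F → queue [R, H, E, C, A, Q, N, I, G, F]
Visit R; enqueue D → queue [H, E, C, A, Q, N, I, G, F, D]
Visit H → queue [E, C, A, Q, N, I, G, F, D]
Visit E; enqueue K → queue [C, A, Q, N, I, G, F, D, K]
Visit C; enqueue P → queue [A, Q, N, I, G, F, D, K, P]
Visit A; enqueue B → queue [Q, N, I, G, F, D, K, P, B]
Visit Q → queue [N, I, G, F, D, K, P, B]
Visit N → queue [I, G, F, D, K, P, B]
Visit I → queue [G, F, D, K, P, B]
Visit G → queue [F, D, K, P, B]
Visit F → queue [D, K, P, B]
Visit D → queue [K, P, B]
Visit K → queue [P, B]
Visit P → queue [B]
Visit B → queue []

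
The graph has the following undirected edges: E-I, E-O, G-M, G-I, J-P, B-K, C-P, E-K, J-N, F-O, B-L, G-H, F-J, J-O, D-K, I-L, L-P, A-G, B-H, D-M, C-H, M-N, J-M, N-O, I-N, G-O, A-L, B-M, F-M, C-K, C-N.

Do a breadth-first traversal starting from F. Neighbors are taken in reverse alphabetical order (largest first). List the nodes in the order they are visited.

F, O, M, J, N, G, E, D, B, P, I, C, H, A, K, L

Visit F; enqueue O, M, J → queue [O, M, J]
Visit O; enqueue N, G, E → queue [M, J, N, G, E]
Visit M; enqueue D, B → queue [J, N, G, E, D, B]
Visit J; enqueue P → queue [N, G, E, D, B, P]
Visit N; enqueue I, C → queue [G, E, D, B, P, I, C]
Visit G; enqueue H, A → queue [E, D, B, P, I, C, H, A]
Visit E; enqueue K → queue [D, B, P, I, C, H, A, K]
Visit D → queue [B, P, I, C, H, A, K]
Visit B; enqueue L → queue [P, I, C, H, A, K, L]
Visit P → queue [I, C, H, A, K, L]
Visit I → queue [C, H, A, K, L]
Visit C → queue [H, A, K, L]
Visit H → queue [A, K, L]
Visit A → queue [K, L]
Visit K → queue [L]
Visit L → queue []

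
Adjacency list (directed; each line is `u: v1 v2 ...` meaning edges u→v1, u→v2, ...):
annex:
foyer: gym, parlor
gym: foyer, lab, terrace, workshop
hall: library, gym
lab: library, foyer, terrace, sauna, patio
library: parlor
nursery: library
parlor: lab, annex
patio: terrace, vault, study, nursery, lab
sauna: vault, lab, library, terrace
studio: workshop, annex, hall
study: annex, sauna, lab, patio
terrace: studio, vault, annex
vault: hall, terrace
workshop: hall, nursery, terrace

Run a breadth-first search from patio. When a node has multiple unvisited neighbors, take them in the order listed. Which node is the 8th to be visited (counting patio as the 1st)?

annex

Visit patio; enqueue terrace, vault, study, nursery, lab → queue [terrace, vault, study, nursery, lab]
Visit terrace; enqueue studio, annex → queue [vault, study, nursery, lab, studio, annex]
Visit vault; enqueue hall → queue [study, nursery, lab, studio, annex, hall]
Visit study; enqueue sauna → queue [nursery, lab, studio, annex, hall, sauna]
Visit nursery; enqueue library → queue [lab, studio, annex, hall, sauna, library]
Visit lab; enqueue foyer → queue [studio, annex, hall, sauna, library, foyer]
Visit studio; enqueue workshop → queue [annex, hall, sauna, library, foyer, workshop]
Visit annex → queue [hall, sauna, library, foyer, workshop]
Visit hall; enqueue gym → queue [sauna, library, foyer, workshop, gym]
Visit sauna → queue [library, foyer, workshop, gym]
Visit library; enqueue parlor → queue [foyer, workshop, gym, parlor]
Visit foyer → queue [workshop, gym, parlor]
Visit workshop → queue [gym, parlor]
Visit gym → queue [parlor]
Visit parlor → queue []

Visit order: patio, terrace, vault, study, nursery, lab, studio, annex, hall, sauna, library, foyer, workshop, gym, parlor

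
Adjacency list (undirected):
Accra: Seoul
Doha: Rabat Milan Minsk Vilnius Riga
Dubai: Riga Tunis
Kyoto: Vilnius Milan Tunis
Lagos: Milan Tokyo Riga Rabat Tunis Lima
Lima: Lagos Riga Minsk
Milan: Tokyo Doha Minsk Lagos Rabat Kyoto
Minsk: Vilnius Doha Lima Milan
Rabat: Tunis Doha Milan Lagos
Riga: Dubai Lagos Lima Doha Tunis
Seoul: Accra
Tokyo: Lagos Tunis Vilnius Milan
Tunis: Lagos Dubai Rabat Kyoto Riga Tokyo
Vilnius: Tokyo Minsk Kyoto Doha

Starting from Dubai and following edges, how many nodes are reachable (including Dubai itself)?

12

BFS from Dubai visits: Dubai, Riga, Tunis, Lagos, Lima, Doha, Rabat, Kyoto, Tokyo, Milan, Minsk, Vilnius
Reachable nodes: 12 of 14 total.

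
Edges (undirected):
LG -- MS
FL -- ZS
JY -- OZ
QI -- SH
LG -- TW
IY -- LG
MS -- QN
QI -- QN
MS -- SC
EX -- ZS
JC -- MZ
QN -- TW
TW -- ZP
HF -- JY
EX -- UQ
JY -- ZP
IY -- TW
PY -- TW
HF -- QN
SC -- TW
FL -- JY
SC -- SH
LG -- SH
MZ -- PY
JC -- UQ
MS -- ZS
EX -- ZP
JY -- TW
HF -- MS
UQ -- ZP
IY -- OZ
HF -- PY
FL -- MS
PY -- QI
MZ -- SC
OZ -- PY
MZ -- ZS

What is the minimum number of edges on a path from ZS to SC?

2

Level 0: ZS
Level 1: EX, FL, MS, MZ
Level 2: HF, JC, JY, LG, PY, QN, SC, UQ, ZP
Level 3: IY, OZ, QI, SH, TW
SC first appears at level 2.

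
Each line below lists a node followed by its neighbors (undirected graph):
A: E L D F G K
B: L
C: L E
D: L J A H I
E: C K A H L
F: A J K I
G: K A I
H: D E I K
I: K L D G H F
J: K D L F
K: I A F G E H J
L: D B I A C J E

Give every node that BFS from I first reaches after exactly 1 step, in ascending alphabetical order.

D, F, G, H, K, L

Level 0: I
Level 1: D, F, G, H, K, L
Level 2: A, B, C, E, J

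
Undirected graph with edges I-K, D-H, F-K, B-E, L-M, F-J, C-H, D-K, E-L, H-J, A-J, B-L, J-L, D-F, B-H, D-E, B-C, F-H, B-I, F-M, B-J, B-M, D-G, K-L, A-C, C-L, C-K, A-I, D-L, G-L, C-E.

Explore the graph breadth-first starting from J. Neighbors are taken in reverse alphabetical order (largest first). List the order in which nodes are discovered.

J -> L -> H -> F -> B -> A -> M -> K -> G -> E -> D -> C -> I

Visit J; enqueue L, H, F, B, A → queue [L, H, F, B, A]
Visit L; enqueue M, K, G, E, D, C → queue [H, F, B, A, M, K, G, E, D, C]
Visit H → queue [F, B, A, M, K, G, E, D, C]
Visit F → queue [B, A, M, K, G, E, D, C]
Visit B; enqueue I → queue [A, M, K, G, E, D, C, I]
Visit A → queue [M, K, G, E, D, C, I]
Visit M → queue [K, G, E, D, C, I]
Visit K → queue [G, E, D, C, I]
Visit G → queue [E, D, C, I]
Visit E → queue [D, C, I]
Visit D → queue [C, I]
Visit C → queue [I]
Visit I → queue []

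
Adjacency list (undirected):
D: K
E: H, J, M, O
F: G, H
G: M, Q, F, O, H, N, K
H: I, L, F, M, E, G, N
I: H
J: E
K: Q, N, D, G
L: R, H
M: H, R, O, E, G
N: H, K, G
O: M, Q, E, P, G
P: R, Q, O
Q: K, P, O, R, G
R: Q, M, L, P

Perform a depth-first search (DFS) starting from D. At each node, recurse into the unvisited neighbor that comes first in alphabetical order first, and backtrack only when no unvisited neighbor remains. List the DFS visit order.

D → K → G → F → H → E → J → M → O → P → Q → R → L → I → N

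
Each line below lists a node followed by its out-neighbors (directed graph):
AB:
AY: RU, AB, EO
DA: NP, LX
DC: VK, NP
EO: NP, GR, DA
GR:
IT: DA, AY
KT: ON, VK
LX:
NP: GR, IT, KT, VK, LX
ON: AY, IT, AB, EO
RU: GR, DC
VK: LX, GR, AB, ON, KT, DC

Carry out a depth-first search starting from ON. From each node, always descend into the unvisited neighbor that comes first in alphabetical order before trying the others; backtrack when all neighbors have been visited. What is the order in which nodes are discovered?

ON -> AB -> AY -> EO -> DA -> LX -> NP -> GR -> IT -> KT -> VK -> DC -> RU

Visit ON
ON → AB
ON → AY
AY → EO
EO → DA
DA → LX
DA → NP
NP → GR
NP → IT
NP → KT
KT → VK
VK → DC
AY → RU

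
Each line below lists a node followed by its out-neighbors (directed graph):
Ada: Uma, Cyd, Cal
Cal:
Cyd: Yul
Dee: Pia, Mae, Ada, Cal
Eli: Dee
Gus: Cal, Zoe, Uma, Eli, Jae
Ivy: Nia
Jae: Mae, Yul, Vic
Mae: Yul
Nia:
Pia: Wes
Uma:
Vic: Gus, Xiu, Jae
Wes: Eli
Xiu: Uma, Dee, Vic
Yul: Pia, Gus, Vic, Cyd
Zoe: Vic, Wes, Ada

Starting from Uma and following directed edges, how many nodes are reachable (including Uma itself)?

BFS from Uma visits: Uma
Reachable nodes: 1 of 17 total.

1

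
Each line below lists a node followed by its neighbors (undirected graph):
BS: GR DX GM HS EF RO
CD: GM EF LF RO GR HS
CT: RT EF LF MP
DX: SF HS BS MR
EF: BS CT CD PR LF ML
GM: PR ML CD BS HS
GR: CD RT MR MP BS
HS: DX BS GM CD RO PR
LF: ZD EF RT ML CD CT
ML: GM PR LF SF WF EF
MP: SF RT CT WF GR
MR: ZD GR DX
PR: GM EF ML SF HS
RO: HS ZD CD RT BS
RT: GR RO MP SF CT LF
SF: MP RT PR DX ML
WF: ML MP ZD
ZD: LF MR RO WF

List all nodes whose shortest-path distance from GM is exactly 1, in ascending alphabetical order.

BS, CD, HS, ML, PR

Level 0: GM
Level 1: BS, CD, HS, ML, PR
Level 2: DX, EF, GR, LF, RO, SF, WF
Level 3: CT, MP, MR, RT, ZD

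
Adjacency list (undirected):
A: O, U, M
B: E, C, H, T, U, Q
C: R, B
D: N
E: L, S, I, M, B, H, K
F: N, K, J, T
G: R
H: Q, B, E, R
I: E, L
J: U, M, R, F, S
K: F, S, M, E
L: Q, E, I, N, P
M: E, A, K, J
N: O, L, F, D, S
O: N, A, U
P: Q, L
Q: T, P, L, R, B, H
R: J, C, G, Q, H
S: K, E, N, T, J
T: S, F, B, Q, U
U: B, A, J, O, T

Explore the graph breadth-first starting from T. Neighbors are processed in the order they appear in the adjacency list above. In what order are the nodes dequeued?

Visit T; enqueue S, F, B, Q, U → queue [S, F, B, Q, U]
Visit S; enqueue K, E, N, J → queue [F, B, Q, U, K, E, N, J]
Visit F → queue [B, Q, U, K, E, N, J]
Visit B; enqueue C, H → queue [Q, U, K, E, N, J, C, H]
Visit Q; enqueue P, L, R → queue [U, K, E, N, J, C, H, P, L, R]
Visit U; enqueue A, O → queue [K, E, N, J, C, H, P, L, R, A, O]
Visit K; enqueue M → queue [E, N, J, C, H, P, L, R, A, O, M]
Visit E; enqueue I → queue [N, J, C, H, P, L, R, A, O, M, I]
Visit N; enqueue D → queue [J, C, H, P, L, R, A, O, M, I, D]
Visit J → queue [C, H, P, L, R, A, O, M, I, D]
Visit C → queue [H, P, L, R, A, O, M, I, D]
Visit H → queue [P, L, R, A, O, M, I, D]
Visit P → queue [L, R, A, O, M, I, D]
Visit L → queue [R, A, O, M, I, D]
Visit R; enqueue G → queue [A, O, M, I, D, G]
Visit A → queue [O, M, I, D, G]
Visit O → queue [M, I, D, G]
Visit M → queue [I, D, G]
Visit I → queue [D, G]
Visit D → queue [G]
Visit G → queue []

T, S, F, B, Q, U, K, E, N, J, C, H, P, L, R, A, O, M, I, D, G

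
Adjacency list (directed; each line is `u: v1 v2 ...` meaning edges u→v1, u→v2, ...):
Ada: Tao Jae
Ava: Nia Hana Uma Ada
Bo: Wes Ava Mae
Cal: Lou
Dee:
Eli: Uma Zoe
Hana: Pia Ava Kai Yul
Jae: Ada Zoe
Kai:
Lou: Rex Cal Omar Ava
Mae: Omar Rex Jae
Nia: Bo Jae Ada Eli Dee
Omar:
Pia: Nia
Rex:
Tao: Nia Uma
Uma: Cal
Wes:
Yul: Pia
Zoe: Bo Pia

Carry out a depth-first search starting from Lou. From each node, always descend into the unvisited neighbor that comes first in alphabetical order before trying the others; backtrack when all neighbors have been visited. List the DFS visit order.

Lou, Ava, Ada, Jae, Zoe, Bo, Mae, Omar, Rex, Wes, Pia, Nia, Dee, Eli, Uma, Cal, Tao, Hana, Kai, Yul

Visit Lou
Lou → Ava
Ava → Ada
Ada → Jae
Jae → Zoe
Zoe → Bo
Bo → Mae
Mae → Omar
Mae → Rex
Bo → Wes
Zoe → Pia
Pia → Nia
Nia → Dee
Nia → Eli
Eli → Uma
Uma → Cal
Ada → Tao
Ava → Hana
Hana → Kai
Hana → Yul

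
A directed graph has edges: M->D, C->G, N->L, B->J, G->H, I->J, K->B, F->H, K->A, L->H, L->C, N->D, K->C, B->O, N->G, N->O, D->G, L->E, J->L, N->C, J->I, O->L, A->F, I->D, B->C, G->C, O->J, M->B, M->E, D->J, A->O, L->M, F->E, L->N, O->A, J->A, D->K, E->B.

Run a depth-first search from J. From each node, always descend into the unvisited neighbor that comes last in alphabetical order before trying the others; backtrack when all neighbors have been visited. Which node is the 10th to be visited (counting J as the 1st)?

C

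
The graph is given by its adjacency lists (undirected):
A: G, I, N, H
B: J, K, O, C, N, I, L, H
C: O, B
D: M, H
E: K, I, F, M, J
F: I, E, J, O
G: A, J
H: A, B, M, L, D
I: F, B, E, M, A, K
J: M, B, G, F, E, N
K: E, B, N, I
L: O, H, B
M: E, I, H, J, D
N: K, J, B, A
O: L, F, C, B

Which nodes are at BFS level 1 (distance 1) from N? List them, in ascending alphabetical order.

Level 0: N
Level 1: A, B, J, K
Level 2: C, E, F, G, H, I, L, M, O
Level 3: D

A, B, J, K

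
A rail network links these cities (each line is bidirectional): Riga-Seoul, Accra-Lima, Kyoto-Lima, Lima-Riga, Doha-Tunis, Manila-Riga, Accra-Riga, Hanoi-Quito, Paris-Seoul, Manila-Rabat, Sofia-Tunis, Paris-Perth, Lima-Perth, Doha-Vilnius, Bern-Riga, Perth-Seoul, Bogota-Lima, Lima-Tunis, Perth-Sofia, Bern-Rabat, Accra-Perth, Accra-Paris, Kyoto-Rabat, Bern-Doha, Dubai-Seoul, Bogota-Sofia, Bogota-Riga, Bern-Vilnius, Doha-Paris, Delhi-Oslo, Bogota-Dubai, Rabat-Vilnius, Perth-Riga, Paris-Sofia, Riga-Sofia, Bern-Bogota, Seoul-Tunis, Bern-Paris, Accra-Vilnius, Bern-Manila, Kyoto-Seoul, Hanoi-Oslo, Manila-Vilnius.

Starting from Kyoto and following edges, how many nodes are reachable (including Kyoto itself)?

16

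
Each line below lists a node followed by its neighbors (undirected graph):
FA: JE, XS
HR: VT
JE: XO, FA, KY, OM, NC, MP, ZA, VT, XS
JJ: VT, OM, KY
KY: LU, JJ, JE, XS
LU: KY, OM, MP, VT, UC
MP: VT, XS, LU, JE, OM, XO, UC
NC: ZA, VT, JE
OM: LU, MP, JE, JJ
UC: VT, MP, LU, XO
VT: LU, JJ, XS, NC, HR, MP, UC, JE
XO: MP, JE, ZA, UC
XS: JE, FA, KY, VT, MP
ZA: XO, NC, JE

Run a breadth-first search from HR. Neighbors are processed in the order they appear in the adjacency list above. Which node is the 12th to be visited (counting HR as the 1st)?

Visit HR; enqueue VT → queue [VT]
Visit VT; enqueue LU, JJ, XS, NC, MP, UC, JE → queue [LU, JJ, XS, NC, MP, UC, JE]
Visit LU; enqueue KY, OM → queue [JJ, XS, NC, MP, UC, JE, KY, OM]
Visit JJ → queue [XS, NC, MP, UC, JE, KY, OM]
Visit XS; enqueue FA → queue [NC, MP, UC, JE, KY, OM, FA]
Visit NC; enqueue ZA → queue [MP, UC, JE, KY, OM, FA, ZA]
Visit MP; enqueue XO → queue [UC, JE, KY, OM, FA, ZA, XO]
Visit UC → queue [JE, KY, OM, FA, ZA, XO]
Visit JE → queue [KY, OM, FA, ZA, XO]
Visit KY → queue [OM, FA, ZA, XO]
Visit OM → queue [FA, ZA, XO]
Visit FA → queue [ZA, XO]
Visit ZA → queue [XO]
Visit XO → queue []

Visit order: HR, VT, LU, JJ, XS, NC, MP, UC, JE, KY, OM, FA, ZA, XO

FA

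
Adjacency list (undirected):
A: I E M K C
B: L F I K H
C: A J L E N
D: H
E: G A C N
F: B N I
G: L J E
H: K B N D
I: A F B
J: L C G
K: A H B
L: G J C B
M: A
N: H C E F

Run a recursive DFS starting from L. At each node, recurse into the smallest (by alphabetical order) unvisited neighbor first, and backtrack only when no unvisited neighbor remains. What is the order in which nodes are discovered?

Visit L
L → B
B → F
F → I
I → A
A → C
C → E
E → G
G → J
E → N
N → H
H → D
H → K
A → M

L -> B -> F -> I -> A -> C -> E -> G -> J -> N -> H -> D -> K -> M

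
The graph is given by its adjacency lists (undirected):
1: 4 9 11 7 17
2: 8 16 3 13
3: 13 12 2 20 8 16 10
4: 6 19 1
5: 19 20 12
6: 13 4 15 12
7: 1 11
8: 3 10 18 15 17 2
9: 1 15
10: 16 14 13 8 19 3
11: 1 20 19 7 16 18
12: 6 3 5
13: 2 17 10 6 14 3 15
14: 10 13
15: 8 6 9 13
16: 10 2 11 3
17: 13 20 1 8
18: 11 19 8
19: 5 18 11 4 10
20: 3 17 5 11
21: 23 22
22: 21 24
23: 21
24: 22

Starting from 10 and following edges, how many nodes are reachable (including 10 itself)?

20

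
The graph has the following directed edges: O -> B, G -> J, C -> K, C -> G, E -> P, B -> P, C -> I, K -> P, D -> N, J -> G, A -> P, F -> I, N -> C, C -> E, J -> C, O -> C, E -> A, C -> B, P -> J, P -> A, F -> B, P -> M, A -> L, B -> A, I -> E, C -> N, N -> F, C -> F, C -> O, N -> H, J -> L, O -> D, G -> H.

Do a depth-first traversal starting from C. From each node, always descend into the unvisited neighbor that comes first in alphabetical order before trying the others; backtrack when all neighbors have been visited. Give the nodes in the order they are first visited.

C -> B -> A -> L -> P -> J -> G -> H -> M -> E -> F -> I -> K -> N -> O -> D

Visit C
C → B
B → A
A → L
A → P
P → J
J → G
G → H
P → M
C → E
C → F
F → I
C → K
C → N
C → O
O → D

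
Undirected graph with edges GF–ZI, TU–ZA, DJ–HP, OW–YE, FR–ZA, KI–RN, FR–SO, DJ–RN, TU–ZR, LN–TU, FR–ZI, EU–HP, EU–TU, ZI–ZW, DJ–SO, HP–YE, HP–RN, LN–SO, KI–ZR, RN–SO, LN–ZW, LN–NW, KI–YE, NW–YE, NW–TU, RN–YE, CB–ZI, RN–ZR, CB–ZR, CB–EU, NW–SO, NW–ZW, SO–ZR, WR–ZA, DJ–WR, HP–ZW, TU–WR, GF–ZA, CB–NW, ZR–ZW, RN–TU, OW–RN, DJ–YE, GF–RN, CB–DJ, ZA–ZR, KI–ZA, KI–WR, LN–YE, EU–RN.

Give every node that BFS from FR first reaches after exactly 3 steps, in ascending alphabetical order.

Level 0: FR
Level 1: SO, ZA, ZI
Level 2: CB, DJ, GF, KI, LN, NW, RN, TU, WR, ZR, ZW
Level 3: EU, HP, OW, YE

EU, HP, OW, YE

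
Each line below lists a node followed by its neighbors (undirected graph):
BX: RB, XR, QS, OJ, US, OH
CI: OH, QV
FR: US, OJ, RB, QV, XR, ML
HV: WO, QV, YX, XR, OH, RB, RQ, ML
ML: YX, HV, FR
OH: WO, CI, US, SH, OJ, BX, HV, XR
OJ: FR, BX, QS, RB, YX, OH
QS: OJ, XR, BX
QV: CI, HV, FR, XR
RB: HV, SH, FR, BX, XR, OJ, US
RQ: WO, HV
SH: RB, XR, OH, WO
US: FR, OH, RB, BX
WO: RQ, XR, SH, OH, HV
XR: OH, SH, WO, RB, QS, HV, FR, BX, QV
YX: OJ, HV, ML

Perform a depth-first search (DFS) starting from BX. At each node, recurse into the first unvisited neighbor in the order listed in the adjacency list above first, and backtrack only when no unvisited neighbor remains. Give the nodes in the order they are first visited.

BX, RB, HV, WO, RQ, XR, OH, CI, QV, FR, US, OJ, QS, YX, ML, SH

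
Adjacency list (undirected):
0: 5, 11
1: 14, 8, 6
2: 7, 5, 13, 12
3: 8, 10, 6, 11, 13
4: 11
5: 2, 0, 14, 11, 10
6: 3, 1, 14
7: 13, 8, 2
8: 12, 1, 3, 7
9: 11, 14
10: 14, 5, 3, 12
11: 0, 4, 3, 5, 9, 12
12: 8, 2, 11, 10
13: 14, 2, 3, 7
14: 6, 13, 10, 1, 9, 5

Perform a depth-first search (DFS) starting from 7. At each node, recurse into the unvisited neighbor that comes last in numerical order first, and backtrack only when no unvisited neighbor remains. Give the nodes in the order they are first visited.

7 -> 13 -> 14 -> 10 -> 12 -> 11 -> 9 -> 5 -> 2 -> 0 -> 4 -> 3 -> 8 -> 1 -> 6

Visit 7
7 → 13
13 → 14
14 → 10
10 → 12
12 → 11
11 → 9
11 → 5
5 → 2
5 → 0
11 → 4
11 → 3
3 → 8
8 → 1
1 → 6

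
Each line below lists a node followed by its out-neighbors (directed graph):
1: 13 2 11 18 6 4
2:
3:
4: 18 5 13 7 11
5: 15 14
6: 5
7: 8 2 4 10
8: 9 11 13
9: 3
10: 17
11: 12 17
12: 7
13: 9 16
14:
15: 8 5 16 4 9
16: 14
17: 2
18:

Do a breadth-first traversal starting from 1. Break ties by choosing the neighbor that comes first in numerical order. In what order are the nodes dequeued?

1, 2, 4, 6, 11, 13, 18, 5, 7, 12, 17, 9, 16, 14, 15, 8, 10, 3

Visit 1; enqueue 2, 4, 6, 11, 13, 18 → queue [2, 4, 6, 11, 13, 18]
Visit 2 → queue [4, 6, 11, 13, 18]
Visit 4; enqueue 5, 7 → queue [6, 11, 13, 18, 5, 7]
Visit 6 → queue [11, 13, 18, 5, 7]
Visit 11; enqueue 12, 17 → queue [13, 18, 5, 7, 12, 17]
Visit 13; enqueue 9, 16 → queue [18, 5, 7, 12, 17, 9, 16]
Visit 18 → queue [5, 7, 12, 17, 9, 16]
Visit 5; enqueue 14, 15 → queue [7, 12, 17, 9, 16, 14, 15]
Visit 7; enqueue 8, 10 → queue [12, 17, 9, 16, 14, 15, 8, 10]
Visit 12 → queue [17, 9, 16, 14, 15, 8, 10]
Visit 17 → queue [9, 16, 14, 15, 8, 10]
Visit 9; enqueue 3 → queue [16, 14, 15, 8, 10, 3]
Visit 16 → queue [14, 15, 8, 10, 3]
Visit 14 → queue [15, 8, 10, 3]
Visit 15 → queue [8, 10, 3]
Visit 8 → queue [10, 3]
Visit 10 → queue [3]
Visit 3 → queue []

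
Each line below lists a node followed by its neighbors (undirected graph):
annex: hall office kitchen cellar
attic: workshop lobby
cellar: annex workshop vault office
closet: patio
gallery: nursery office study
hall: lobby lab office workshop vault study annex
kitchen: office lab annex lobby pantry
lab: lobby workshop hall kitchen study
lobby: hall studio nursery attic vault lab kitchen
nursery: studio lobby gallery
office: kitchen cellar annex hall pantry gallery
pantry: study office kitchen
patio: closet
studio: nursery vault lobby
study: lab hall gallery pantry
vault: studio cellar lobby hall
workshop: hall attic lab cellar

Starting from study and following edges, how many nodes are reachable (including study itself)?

15

BFS from study visits: study, lab, hall, gallery, pantry, lobby, workshop, kitchen, office, vault, annex, nursery, studio, attic, cellar
Reachable nodes: 15 of 17 total.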